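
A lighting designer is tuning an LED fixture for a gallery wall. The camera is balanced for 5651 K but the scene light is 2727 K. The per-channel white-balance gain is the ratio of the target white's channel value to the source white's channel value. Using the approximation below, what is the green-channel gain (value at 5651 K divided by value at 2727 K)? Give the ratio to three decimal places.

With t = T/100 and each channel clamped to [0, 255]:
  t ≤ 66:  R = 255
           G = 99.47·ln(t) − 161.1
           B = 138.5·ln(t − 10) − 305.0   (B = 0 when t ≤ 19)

At 2727 K (t = 27.27):
  G = 99.47·ln 27.27 − 161.1 = 99.47·3.3058 − 161.1 = 167.727.
At 5651 K (t = 56.51):
  G = 99.47·ln 56.51 − 161.1 = 99.47·4.0344 − 161.1 = 240.204.
Gain = 240.204 / 167.727 = 1.4321 → 1.432.

1.432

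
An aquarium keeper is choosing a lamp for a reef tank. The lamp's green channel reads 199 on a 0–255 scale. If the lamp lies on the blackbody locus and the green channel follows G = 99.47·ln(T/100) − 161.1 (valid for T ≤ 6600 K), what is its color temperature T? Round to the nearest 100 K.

ln t = (199 + 161.1) / 99.47 = 3.6202.
t = e^3.6202 = 37.345.
T = 100·t = 3734 K → 3700 K to the nearest 100 K.

3700 K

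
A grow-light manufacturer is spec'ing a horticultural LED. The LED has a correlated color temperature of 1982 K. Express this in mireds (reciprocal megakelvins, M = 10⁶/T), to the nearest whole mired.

M = 10⁶ / 1982 = 504.541 → 505 mireds.

505 mireds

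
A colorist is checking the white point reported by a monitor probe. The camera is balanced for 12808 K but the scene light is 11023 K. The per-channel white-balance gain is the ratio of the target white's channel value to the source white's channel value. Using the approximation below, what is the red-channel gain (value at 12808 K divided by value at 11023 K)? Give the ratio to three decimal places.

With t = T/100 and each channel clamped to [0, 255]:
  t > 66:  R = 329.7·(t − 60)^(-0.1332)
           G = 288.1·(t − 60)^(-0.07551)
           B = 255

At 11023 K (t = 110.23):
  R = 329.7·(110.23 − 60)^(-0.1332) = 329.7·50.23^(-0.1332) = 329.7·0.59352 = 195.682.
At 12808 K (t = 128.08):
  R = 329.7·(128.08 − 60)^(-0.1332) = 329.7·68.08^(-0.1332) = 329.7·0.56996 = 187.915.
Gain = 187.915 / 195.682 = 0.9603 → 0.960.

0.960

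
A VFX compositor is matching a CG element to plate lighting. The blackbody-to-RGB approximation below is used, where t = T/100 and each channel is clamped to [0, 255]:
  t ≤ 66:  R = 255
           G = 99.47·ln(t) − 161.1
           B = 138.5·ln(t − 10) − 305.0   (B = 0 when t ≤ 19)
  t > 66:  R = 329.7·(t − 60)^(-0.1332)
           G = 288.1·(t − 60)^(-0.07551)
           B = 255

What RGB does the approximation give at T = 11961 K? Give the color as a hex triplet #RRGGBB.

t = 11961/100 = 119.61; the t > 66 branch applies.
R = 329.7·(119.61 − 60)^(-0.1332) = 329.7·59.61^(-0.1332) = 329.7·0.58013 = 191.270.
G = 288.1·(119.61 − 60)^(-0.07551) = 288.1·59.61^(-0.07551) = 288.1·0.73442 = 211.587.
B = 255 by definition for t > 66.
Rounded: (191, 212, 255).
In hex: #BFD4FF.

#BFD4FF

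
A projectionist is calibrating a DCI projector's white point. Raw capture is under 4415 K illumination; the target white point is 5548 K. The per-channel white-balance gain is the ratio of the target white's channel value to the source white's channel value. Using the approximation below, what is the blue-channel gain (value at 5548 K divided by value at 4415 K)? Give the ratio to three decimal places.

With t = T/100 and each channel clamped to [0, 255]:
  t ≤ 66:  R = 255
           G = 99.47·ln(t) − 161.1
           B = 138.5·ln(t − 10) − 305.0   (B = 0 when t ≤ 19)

At 4415 K (t = 44.15):
  B = 138.5·ln(44.15 − 10) − 305.0 = 138.5·ln 34.15 − 305.0 = 138.5·3.5308 − 305.0 = 184.011.
At 5548 K (t = 55.48):
  B = 138.5·ln(55.48 − 10) − 305.0 = 138.5·ln 45.48 − 305.0 = 138.5·3.8173 − 305.0 = 223.692.
Gain = 223.692 / 184.011 = 1.2156 → 1.216.

1.216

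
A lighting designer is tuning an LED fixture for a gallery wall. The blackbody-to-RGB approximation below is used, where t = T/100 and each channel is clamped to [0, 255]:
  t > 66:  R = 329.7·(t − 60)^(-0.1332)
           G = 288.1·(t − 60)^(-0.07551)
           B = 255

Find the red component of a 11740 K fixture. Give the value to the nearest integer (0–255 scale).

t = 11740/100 = 117.4; the t > 66 branch applies.
R = 329.7·(117.4 − 60)^(-0.1332) = 329.7·57.4^(-0.1332) = 329.7·0.58306 = 192.235.
Rounded: 192.

192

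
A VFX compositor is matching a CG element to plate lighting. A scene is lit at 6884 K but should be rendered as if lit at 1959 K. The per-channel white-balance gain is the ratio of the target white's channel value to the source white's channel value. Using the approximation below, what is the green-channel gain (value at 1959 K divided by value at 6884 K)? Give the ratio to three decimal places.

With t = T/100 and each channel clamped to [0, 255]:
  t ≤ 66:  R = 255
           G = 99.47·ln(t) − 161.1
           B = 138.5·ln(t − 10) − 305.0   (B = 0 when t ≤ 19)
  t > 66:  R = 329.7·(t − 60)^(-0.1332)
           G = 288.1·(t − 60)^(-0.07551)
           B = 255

At 6884 K (t = 68.84):
  G = 288.1·(68.84 − 60)^(-0.07551) = 288.1·8.84^(-0.07551) = 288.1·0.84827 = 244.386.
At 1959 K (t = 19.59):
  G = 99.47·ln 19.59 − 161.1 = 99.47·2.9750 − 161.1 = 134.825.
Gain = 134.825 / 244.386 = 0.5517 → 0.552.

0.552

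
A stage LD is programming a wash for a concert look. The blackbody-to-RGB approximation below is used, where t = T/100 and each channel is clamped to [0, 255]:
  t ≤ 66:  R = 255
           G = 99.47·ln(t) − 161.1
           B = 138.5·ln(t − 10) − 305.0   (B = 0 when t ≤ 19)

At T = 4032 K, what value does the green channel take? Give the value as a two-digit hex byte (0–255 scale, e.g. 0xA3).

0xCF

t = 4032/100 = 40.32; the t ≤ 66 branch applies.
G = 99.47·ln 40.32 − 161.1 = 99.47·3.6968 − 161.1 = 206.625.
Rounded: 207; in hex, 0xCF.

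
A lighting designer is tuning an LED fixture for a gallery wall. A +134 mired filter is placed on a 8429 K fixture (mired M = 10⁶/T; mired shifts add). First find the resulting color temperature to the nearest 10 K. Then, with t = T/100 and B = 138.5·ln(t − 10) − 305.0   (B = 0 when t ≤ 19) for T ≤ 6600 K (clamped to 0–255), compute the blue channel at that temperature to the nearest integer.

M_in = 10⁶/8429 = 118.64; M_out = 118.64 + (+134) = 252.64.
T_out = 10⁶/252.64 = 3958.2 K → 3960 K; t = 39.6.
B = 138.5·ln(39.6 − 10) − 305.0 = 138.5·ln 29.6 − 305.0 = 138.5·3.3878 − 305.0 = 164.207.
Rounded: 164.

164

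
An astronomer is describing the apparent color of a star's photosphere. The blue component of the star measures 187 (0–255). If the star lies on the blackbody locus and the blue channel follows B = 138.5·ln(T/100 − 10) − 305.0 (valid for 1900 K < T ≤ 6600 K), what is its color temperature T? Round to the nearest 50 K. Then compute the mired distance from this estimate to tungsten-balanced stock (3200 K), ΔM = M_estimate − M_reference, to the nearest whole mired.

-90 mireds

ln(t − 10) = (187 + 305.0) / 138.5 = 3.5523.
t − 10 = e^3.5523 = 34.895, so t = 44.895.
T = 100·t = 4490 K → 4500 K to the nearest 50 K.
M_estimate = 10⁶/4500 = 222.22; M_reference = 10⁶/3200 = 312.50.
ΔM = 222.22 − 312.50 = -90.28 → -90 mireds.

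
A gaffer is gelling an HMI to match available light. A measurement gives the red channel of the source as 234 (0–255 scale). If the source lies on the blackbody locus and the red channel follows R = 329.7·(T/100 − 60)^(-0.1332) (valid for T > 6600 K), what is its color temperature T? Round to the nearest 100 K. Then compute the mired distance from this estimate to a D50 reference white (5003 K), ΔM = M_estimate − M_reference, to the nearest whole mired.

(t − 60)^(-0.1332) = 234/329.7 = 0.70974.
t − 60 = 0.70974^(1/-0.1332) = 0.70974^(-7.508) = 13.119, so t = 73.119.
T = 100·t = 7312 K → 7300 K to the nearest 100 K.
M_estimate = 10⁶/7300 = 136.99; M_reference = 10⁶/5003 = 199.88.
ΔM = 136.99 − 199.88 = -62.89 → -63 mireds.

-63 mireds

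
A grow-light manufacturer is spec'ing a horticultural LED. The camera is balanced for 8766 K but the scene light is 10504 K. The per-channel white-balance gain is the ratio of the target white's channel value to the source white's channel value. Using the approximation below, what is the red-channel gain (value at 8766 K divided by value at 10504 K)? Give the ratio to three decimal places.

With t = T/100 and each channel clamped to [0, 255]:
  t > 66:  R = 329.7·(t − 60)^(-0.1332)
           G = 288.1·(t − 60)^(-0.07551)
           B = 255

At 10504 K (t = 105.04):
  R = 329.7·(105.04 − 60)^(-0.1332) = 329.7·45.04^(-0.1332) = 329.7·0.60220 = 198.545.
At 8766 K (t = 87.66):
  R = 329.7·(87.66 − 60)^(-0.1332) = 329.7·27.66^(-0.1332) = 329.7·0.64261 = 211.867.
Gain = 211.867 / 198.545 = 1.0671 → 1.067.

1.067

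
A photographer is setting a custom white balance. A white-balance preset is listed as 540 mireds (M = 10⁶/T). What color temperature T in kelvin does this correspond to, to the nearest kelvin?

T = 10⁶ / 540 = 1851.85 K → 1852 K.

1852 K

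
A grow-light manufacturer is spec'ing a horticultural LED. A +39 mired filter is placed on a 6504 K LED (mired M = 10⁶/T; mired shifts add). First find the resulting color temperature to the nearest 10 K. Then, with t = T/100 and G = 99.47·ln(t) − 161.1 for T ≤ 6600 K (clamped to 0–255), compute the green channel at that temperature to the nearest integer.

232

M_in = 10⁶/6504 = 153.75; M_out = 153.75 + (+39) = 192.75.
T_out = 10⁶/192.75 = 5188.0 K → 5190 K; t = 51.9.
G = 99.47·ln 51.9 − 161.1 = 99.47·3.9493 − 161.1 = 231.739.
Rounded: 232.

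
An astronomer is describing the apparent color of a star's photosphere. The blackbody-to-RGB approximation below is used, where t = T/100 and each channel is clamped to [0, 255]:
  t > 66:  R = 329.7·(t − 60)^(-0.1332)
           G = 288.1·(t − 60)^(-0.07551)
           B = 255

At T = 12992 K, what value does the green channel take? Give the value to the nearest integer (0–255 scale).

t = 12992/100 = 129.92; the t > 66 branch applies.
G = 288.1·(129.92 − 60)^(-0.07551) = 288.1·69.92^(-0.07551) = 288.1·0.72563 = 209.053.
Rounded: 209.

209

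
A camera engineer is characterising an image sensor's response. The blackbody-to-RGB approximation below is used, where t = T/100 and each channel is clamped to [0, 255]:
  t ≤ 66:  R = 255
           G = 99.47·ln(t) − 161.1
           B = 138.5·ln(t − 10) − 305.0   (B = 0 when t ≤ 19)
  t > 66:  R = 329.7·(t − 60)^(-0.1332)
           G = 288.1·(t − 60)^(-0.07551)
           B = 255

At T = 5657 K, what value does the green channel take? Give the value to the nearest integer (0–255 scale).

240

t = 5657/100 = 56.57; the t ≤ 66 branch applies.
G = 99.47·ln 56.57 − 161.1 = 99.47·4.0355 − 161.1 = 240.309.
Rounded: 240.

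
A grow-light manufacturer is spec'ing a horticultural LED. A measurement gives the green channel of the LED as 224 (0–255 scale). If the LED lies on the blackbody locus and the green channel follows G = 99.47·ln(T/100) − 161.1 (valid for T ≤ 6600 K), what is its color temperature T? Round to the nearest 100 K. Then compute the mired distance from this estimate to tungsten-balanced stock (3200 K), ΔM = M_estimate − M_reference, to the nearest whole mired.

ln t = (224 + 161.1) / 99.47 = 3.8715.
t = e^3.8715 = 48.015.
T = 100·t = 4802 K → 4800 K to the nearest 100 K.
M_estimate = 10⁶/4800 = 208.33; M_reference = 10⁶/3200 = 312.50.
ΔM = 208.33 − 312.50 = -104.17 → -104 mireds.

-104 mireds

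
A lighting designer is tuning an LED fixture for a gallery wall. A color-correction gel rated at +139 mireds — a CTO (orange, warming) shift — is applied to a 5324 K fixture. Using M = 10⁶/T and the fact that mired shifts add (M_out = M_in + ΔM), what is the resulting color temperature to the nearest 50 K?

M_in = 10⁶/5324 = 187.83 mireds.
M_out = 187.83 + (+139) = 326.83 mireds.
T_out = 10⁶/326.83 = 3059.7 K → 3050 K.

3050 K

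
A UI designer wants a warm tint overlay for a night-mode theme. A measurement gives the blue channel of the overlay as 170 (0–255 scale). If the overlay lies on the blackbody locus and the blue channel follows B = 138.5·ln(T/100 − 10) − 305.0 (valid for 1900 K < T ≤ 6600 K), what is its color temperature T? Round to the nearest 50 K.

ln(t − 10) = (170 + 305.0) / 138.5 = 3.4296.
t − 10 = e^3.4296 = 30.864, so t = 40.864.
T = 100·t = 4086 K → 4100 K to the nearest 50 K.

4100 K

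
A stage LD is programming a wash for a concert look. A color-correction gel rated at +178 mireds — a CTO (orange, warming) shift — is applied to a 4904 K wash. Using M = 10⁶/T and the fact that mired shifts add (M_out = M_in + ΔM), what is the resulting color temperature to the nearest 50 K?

M_in = 10⁶/4904 = 203.92 mireds.
M_out = 203.92 + (+178) = 381.92 mireds.
T_out = 10⁶/381.92 = 2618.4 K → 2600 K.

2600 K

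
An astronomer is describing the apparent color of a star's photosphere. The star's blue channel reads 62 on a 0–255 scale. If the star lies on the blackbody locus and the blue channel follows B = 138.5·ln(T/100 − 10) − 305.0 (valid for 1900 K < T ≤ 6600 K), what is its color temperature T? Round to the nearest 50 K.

2400 K

ln(t − 10) = (62 + 305.0) / 138.5 = 2.6498.
t − 10 = e^2.6498 = 14.151, so t = 24.151.
T = 100·t = 2415 K → 2400 K to the nearest 50 K.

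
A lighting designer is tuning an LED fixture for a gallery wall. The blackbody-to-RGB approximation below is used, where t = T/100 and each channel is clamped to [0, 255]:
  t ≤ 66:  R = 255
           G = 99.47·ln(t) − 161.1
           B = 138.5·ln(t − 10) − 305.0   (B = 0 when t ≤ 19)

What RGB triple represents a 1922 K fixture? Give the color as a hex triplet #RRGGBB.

t = 1922/100 = 19.22; the t ≤ 66 branch applies.
R = 255 by definition for t ≤ 66.
G = 99.47·ln 19.22 − 161.1 = 99.47·2.9560 − 161.1 = 132.928.
B = 138.5·ln(19.22 − 10) − 305.0 = 138.5·ln 9.22 − 305.0 = 138.5·2.2214 − 305.0 = 2.660.
Rounded: (255, 133, 3).
In hex: #FF8503.

#FF8503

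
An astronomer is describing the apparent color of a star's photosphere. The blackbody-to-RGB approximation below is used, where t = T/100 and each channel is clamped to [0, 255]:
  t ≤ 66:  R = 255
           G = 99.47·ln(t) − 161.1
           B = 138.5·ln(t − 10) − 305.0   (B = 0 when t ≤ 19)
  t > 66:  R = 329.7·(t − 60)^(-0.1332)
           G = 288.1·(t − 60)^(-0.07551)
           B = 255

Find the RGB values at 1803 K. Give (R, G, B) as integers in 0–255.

t = 1803/100 = 18.03; the t ≤ 66 branch applies.
R = 255 by definition for t ≤ 66.
G = 99.47·ln 18.03 − 161.1 = 99.47·2.8920 − 161.1 = 126.571.
t = 18.03 ≤ 19, so B = 0.
Rounded: (255, 127, 0).

(255, 127, 0)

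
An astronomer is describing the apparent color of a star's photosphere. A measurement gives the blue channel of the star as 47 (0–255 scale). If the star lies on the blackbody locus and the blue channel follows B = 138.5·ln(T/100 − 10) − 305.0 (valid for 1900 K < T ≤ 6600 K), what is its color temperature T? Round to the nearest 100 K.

ln(t − 10) = (47 + 305.0) / 138.5 = 2.5415.
t − 10 = e^2.5415 = 12.699, so t = 22.699.
T = 100·t = 2270 K → 2300 K to the nearest 100 K.

2300 K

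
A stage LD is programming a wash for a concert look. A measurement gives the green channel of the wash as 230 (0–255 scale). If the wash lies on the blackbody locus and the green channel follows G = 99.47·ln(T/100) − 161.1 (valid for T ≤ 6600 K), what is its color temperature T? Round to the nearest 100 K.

ln t = (230 + 161.1) / 99.47 = 3.9318.
t = e^3.9318 = 51.001.
T = 100·t = 5100 K → 5100 K to the nearest 100 K.

5100 K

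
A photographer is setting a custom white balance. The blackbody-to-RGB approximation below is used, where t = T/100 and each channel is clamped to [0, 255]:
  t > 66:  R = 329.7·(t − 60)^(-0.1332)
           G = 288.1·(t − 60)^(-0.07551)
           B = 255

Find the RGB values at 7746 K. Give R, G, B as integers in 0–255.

R=225, G=232, B=255

t = 7746/100 = 77.46; the t > 66 branch applies.
R = 329.7·(77.46 − 60)^(-0.1332) = 329.7·17.46^(-0.1332) = 329.7·0.68322 = 225.257.
G = 288.1·(77.46 − 60)^(-0.07551) = 288.1·17.46^(-0.07551) = 288.1·0.80577 = 232.143.
B = 255 by definition for t > 66.
Rounded: (225, 232, 255).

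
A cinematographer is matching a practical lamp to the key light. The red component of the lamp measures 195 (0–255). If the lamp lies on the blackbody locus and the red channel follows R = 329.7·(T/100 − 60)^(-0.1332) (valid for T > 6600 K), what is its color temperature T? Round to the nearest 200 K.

(t − 60)^(-0.1332) = 195/329.7 = 0.59145.
t − 60 = 0.59145^(1/-0.1332) = 0.59145^(-7.508) = 51.564, so t = 111.564.
T = 100·t = 11156 K → 11200 K to the nearest 200 K.

11200 K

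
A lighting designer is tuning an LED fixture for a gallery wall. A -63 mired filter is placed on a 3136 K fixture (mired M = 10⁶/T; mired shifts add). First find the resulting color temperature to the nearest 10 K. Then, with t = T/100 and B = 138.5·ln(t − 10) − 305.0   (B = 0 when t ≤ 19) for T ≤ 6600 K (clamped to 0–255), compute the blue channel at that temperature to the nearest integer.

162

M_in = 10⁶/3136 = 318.88; M_out = 318.88 + (-63) = 255.88.
T_out = 10⁶/255.88 = 3908.1 K → 3910 K; t = 39.1.
B = 138.5·ln(39.1 − 10) − 305.0 = 138.5·ln 29.1 − 305.0 = 138.5·3.3707 − 305.0 = 161.847.
Rounded: 162.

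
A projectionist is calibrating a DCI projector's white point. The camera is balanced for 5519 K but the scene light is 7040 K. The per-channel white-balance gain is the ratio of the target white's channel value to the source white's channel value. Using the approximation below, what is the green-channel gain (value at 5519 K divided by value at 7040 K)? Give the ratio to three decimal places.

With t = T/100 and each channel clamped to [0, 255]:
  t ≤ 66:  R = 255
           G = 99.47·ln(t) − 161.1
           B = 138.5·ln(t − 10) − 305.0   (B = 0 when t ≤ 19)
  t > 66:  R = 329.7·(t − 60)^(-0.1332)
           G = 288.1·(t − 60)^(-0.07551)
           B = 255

0.985

At 7040 K (t = 70.4):
  G = 288.1·(70.4 − 60)^(-0.07551) = 288.1·10.4^(-0.07551) = 288.1·0.83792 = 241.405.
At 5519 K (t = 55.19):
  G = 99.47·ln 55.19 − 161.1 = 99.47·4.0108 − 161.1 = 237.852.
Gain = 237.852 / 241.405 = 0.9853 → 0.985.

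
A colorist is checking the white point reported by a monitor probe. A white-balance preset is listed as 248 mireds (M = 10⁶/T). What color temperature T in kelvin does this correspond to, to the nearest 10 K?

T = 10⁶ / 248 = 4032.26 K → 4030 K.

4030 K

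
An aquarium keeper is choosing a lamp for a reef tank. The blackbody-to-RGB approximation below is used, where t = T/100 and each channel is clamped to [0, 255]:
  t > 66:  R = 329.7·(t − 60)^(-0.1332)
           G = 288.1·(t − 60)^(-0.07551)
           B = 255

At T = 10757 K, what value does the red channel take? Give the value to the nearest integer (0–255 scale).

197

t = 10757/100 = 107.57; the t > 66 branch applies.
R = 329.7·(107.57 − 60)^(-0.1332) = 329.7·47.57^(-0.1332) = 329.7·0.59783 = 197.105.
Rounded: 197.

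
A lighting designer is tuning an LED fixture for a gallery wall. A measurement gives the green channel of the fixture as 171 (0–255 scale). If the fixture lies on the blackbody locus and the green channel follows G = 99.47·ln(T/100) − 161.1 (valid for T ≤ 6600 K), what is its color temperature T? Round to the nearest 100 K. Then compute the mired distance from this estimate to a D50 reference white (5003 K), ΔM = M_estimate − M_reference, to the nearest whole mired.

+157 mireds

ln t = (171 + 161.1) / 99.47 = 3.3387.
t = e^3.3387 = 28.182.
T = 100·t = 2818 K → 2800 K to the nearest 100 K.
M_estimate = 10⁶/2800 = 357.14; M_reference = 10⁶/5003 = 199.88.
ΔM = 357.14 − 199.88 = 157.26 → +157 mireds.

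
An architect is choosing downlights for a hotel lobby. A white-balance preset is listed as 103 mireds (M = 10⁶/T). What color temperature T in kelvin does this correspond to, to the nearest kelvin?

9709 K

T = 10⁶ / 103 = 9708.74 K → 9709 K.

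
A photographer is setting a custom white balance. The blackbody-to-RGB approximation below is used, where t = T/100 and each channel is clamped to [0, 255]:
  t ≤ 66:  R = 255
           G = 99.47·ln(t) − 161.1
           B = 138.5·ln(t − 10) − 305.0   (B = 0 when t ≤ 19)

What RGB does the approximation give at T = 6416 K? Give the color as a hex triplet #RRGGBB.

t = 6416/100 = 64.16; the t ≤ 66 branch applies.
R = 255 by definition for t ≤ 66.
G = 99.47·ln 64.16 − 161.1 = 99.47·4.1614 − 161.1 = 252.832.
B = 138.5·ln(64.16 − 10) − 305.0 = 138.5·ln 54.16 − 305.0 = 138.5·3.9919 − 305.0 = 247.884.
Rounded: (255, 253, 248).
In hex: #FFFDF8.

#FFFDF8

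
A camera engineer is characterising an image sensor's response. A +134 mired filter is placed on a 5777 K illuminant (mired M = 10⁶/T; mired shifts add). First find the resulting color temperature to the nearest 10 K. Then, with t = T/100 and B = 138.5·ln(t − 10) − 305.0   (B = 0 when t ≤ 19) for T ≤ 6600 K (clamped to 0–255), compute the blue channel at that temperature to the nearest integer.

M_in = 10⁶/5777 = 173.10; M_out = 173.10 + (+134) = 307.10.
T_out = 10⁶/307.10 = 3256.3 K → 3260 K; t = 32.6.
B = 138.5·ln(32.6 − 10) − 305.0 = 138.5·ln 22.6 − 305.0 = 138.5·3.1179 − 305.0 = 126.836.
Rounded: 127.

127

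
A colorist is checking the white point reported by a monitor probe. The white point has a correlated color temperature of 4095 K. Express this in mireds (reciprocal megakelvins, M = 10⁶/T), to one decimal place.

M = 10⁶ / 4095 = 244.200 → 244.2 mireds.

244.2 mireds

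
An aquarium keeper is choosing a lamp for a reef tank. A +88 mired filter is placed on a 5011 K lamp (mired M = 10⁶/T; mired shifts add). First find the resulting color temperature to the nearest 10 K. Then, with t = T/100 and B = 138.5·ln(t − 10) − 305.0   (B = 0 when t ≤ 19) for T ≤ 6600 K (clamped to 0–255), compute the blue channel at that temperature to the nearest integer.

140

M_in = 10⁶/5011 = 199.56; M_out = 199.56 + (+88) = 287.56.
T_out = 10⁶/287.56 = 3477.5 K → 3480 K; t = 34.8.
B = 138.5·ln(34.8 − 10) − 305.0 = 138.5·ln 24.8 − 305.0 = 138.5·3.2108 − 305.0 = 139.702.
Rounded: 140.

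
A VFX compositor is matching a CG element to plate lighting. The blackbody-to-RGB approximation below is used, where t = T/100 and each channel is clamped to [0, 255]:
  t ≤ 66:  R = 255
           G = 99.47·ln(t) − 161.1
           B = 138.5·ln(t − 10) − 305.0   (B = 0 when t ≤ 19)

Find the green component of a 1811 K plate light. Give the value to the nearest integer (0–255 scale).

t = 1811/100 = 18.11; the t ≤ 66 branch applies.
G = 99.47·ln 18.11 − 161.1 = 99.47·2.8965 − 161.1 = 127.011.
Rounded: 127.

127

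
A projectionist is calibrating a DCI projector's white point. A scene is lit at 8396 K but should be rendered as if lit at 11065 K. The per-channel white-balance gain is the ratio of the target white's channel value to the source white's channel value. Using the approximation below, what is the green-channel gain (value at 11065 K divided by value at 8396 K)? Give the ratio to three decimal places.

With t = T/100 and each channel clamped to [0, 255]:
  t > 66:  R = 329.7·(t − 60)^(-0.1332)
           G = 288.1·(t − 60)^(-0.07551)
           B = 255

0.945

At 8396 K (t = 83.96):
  G = 288.1·(83.96 − 60)^(-0.07551) = 288.1·23.96^(-0.07551) = 288.1·0.78675 = 226.662.
At 11065 K (t = 110.65):
  G = 288.1·(110.65 − 60)^(-0.07551) = 288.1·50.65^(-0.07551) = 288.1·0.74351 = 214.205.
Gain = 214.205 / 226.662 = 0.9450 → 0.945.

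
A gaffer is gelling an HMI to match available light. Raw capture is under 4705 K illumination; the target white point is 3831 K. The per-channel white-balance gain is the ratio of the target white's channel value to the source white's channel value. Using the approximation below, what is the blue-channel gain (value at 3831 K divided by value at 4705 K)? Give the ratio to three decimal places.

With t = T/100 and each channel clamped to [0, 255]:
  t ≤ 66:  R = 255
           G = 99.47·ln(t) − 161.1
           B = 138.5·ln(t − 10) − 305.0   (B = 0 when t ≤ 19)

At 4705 K (t = 47.05):
  B = 138.5·ln(47.05 − 10) − 305.0 = 138.5·ln 37.05 − 305.0 = 138.5·3.6123 − 305.0 = 195.299.
At 3831 K (t = 38.31):
  B = 138.5·ln(38.31 − 10) − 305.0 = 138.5·ln 28.31 − 305.0 = 138.5·3.3432 − 305.0 = 158.035.
Gain = 158.035 / 195.299 = 0.8092 → 0.809.

0.809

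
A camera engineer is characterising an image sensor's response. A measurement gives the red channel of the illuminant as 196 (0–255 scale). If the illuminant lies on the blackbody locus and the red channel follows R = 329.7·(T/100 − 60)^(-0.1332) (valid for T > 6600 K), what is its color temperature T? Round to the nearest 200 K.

(t − 60)^(-0.1332) = 196/329.7 = 0.59448.
t − 60 = 0.59448^(1/-0.1332) = 0.59448^(-7.508) = 49.621, so t = 109.621.
T = 100·t = 10962 K → 11000 K to the nearest 200 K.

11000 K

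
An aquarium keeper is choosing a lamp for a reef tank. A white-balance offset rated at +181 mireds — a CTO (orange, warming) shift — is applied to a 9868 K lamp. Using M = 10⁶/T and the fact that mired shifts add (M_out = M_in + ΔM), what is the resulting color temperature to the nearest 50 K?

M_in = 10⁶/9868 = 101.34 mireds.
M_out = 101.34 + (+181) = 282.34 mireds.
T_out = 10⁶/282.34 = 3541.9 K → 3550 K.

3550 K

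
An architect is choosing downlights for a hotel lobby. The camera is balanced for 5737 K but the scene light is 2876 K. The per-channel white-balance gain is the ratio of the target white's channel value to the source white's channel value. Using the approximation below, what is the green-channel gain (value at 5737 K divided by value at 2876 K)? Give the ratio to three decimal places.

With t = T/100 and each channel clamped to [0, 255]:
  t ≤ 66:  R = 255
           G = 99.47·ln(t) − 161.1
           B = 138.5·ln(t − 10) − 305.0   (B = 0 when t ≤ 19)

At 2876 K (t = 28.76):
  G = 99.47·ln 28.76 − 161.1 = 99.47·3.3590 − 161.1 = 173.018.
At 5737 K (t = 57.37):
  G = 99.47·ln 57.37 − 161.1 = 99.47·4.0495 − 161.1 = 241.706.
Gain = 241.706 / 173.018 = 1.3970 → 1.397.

1.397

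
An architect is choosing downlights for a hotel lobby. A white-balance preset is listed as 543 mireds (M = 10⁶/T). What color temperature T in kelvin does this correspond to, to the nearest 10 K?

T = 10⁶ / 543 = 1841.62 K → 1840 K.

1840 K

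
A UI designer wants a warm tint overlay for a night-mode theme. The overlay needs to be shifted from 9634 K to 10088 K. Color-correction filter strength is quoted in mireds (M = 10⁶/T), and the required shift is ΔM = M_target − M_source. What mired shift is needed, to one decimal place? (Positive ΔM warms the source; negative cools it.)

-4.7 mireds

M_source = 10⁶/9634 = 103.799; M_target = 10⁶/10088 = 99.128.
ΔM = 99.128 − 103.799 = -4.671 → -4.7 mireds, a cooling shift.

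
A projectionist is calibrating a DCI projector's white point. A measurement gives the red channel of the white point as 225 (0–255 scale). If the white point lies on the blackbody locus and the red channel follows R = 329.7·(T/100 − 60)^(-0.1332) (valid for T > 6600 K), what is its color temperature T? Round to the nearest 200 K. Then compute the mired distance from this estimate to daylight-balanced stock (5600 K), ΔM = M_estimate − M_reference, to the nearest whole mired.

(t − 60)^(-0.1332) = 225/329.7 = 0.68244.
t − 60 = 0.68244^(1/-0.1332) = 0.68244^(-7.508) = 17.610, so t = 77.610.
T = 100·t = 7761 K → 7800 K to the nearest 200 K.
M_estimate = 10⁶/7800 = 128.21; M_reference = 10⁶/5600 = 178.57.
ΔM = 128.21 − 178.57 = -50.37 → -50 mireds.

-50 mireds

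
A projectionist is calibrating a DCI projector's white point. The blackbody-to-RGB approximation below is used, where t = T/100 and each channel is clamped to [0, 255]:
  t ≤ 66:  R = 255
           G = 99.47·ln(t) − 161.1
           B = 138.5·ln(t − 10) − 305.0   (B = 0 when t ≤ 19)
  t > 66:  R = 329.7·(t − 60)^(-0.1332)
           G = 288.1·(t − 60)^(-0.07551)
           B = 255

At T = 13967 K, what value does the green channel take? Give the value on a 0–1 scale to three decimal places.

t = 13967/100 = 139.67; the t > 66 branch applies.
G = 288.1·(139.67 − 60)^(-0.07551) = 288.1·79.67^(-0.07551) = 288.1·0.71851 = 207.003.
On a 0–1 scale: 207.003/255 = 0.8118 → 0.812.

0.812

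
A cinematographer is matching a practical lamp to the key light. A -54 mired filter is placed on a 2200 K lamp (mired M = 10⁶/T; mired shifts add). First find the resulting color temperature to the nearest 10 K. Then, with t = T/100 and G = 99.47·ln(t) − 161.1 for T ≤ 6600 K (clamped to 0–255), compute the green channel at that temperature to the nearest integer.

159

M_in = 10⁶/2200 = 454.55; M_out = 454.55 + (-54) = 400.55.
T_out = 10⁶/400.55 = 2496.6 K → 2500 K; t = 25.
G = 99.47·ln 25 − 161.1 = 99.47·3.2189 − 161.1 = 159.082.
Rounded: 159.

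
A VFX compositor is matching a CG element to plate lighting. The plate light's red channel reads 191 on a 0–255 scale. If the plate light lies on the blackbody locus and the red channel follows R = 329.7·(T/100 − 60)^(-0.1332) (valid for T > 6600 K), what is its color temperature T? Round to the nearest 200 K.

(t − 60)^(-0.1332) = 191/329.7 = 0.57931.
t − 60 = 0.57931^(1/-0.1332) = 0.57931^(-7.508) = 60.245, so t = 120.245.
T = 100·t = 12025 K → 12000 K to the nearest 200 K.

12000 K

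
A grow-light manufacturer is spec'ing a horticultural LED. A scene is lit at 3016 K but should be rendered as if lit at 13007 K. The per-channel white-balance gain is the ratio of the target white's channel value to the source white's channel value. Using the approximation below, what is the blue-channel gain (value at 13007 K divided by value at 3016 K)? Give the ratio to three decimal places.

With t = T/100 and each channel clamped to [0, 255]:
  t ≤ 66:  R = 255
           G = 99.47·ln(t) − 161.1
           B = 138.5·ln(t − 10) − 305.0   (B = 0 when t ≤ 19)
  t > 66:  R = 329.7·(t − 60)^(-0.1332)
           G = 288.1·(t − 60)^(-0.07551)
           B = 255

At 3016 K (t = 30.16):
  B = 138.5·ln(30.16 − 10) − 305.0 = 138.5·ln 20.16 − 305.0 = 138.5·3.0037 − 305.0 = 111.013.
At 13007 K (t = 130.07):
  B = 255 by definition for t > 66.
Gain = 255.000 / 111.013 = 2.2970 → 2.297.

2.297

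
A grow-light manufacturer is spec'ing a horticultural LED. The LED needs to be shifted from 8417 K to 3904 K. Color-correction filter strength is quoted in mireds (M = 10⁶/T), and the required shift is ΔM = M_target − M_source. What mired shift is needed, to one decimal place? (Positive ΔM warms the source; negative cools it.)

+137.3 mireds

M_source = 10⁶/8417 = 118.807; M_target = 10⁶/3904 = 256.148.
ΔM = 256.148 − 118.807 = 137.340 → +137.3 mireds, a warming shift.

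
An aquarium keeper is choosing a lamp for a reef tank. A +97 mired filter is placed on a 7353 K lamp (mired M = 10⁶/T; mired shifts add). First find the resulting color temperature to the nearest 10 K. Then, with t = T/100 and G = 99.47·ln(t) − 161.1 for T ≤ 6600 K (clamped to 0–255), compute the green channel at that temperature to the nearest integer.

M_in = 10⁶/7353 = 136.00; M_out = 136.00 + (+97) = 233.00.
T_out = 10⁶/233.00 = 4291.9 K → 4290 K; t = 42.9.
G = 99.47·ln 42.9 − 161.1 = 99.47·3.7589 − 161.1 = 212.795.
Rounded: 213.

213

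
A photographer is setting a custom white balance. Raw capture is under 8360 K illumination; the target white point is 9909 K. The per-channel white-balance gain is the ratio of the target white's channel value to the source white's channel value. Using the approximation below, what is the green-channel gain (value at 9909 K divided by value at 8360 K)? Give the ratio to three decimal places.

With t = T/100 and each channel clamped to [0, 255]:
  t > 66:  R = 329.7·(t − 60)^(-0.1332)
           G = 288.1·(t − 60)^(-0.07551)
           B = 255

0.963

At 8360 K (t = 83.6):
  G = 288.1·(83.6 − 60)^(-0.07551) = 288.1·23.6^(-0.07551) = 288.1·0.78765 = 226.921.
At 9909 K (t = 99.09):
  G = 288.1·(99.09 − 60)^(-0.07551) = 288.1·39.09^(-0.07551) = 288.1·0.75820 = 218.437.
Gain = 218.437 / 226.921 = 0.9626 → 0.963.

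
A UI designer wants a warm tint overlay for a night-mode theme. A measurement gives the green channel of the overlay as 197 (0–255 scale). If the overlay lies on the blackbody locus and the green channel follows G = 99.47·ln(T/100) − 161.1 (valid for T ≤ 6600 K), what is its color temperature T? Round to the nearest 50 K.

3650 K

ln t = (197 + 161.1) / 99.47 = 3.6001.
t = e^3.6001 = 36.601.
T = 100·t = 3660 K → 3650 K to the nearest 50 K.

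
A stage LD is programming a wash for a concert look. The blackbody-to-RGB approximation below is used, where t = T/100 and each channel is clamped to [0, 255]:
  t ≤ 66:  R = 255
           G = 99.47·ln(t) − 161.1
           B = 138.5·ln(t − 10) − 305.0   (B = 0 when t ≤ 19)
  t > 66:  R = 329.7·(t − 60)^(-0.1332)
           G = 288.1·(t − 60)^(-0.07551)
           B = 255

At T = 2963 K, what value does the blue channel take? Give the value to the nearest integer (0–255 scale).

t = 2963/100 = 29.63; the t ≤ 66 branch applies.
B = 138.5·ln(29.63 − 10) − 305.0 = 138.5·ln 19.63 − 305.0 = 138.5·2.9771 − 305.0 = 107.323.
Rounded: 107.

107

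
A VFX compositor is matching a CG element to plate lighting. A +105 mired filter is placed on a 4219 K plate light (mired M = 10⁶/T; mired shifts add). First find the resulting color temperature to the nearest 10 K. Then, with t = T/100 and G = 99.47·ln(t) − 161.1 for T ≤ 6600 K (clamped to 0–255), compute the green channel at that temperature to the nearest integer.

M_in = 10⁶/4219 = 237.02; M_out = 237.02 + (+105) = 342.02.
T_out = 10⁶/342.02 = 2923.8 K → 2920 K; t = 29.2.
G = 99.47·ln 29.2 − 161.1 = 99.47·3.3742 − 161.1 = 174.529.
Rounded: 175.

175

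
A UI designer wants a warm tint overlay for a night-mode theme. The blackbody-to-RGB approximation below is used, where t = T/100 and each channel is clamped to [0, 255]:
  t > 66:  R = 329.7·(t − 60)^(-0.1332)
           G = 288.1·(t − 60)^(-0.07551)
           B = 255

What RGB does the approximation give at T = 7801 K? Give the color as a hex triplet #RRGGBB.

t = 7801/100 = 78.01; the t > 66 branch applies.
R = 329.7·(78.01 − 60)^(-0.1332) = 329.7·18.01^(-0.1332) = 329.7·0.68040 = 224.329.
G = 288.1·(78.01 − 60)^(-0.07551) = 288.1·18.01^(-0.07551) = 288.1·0.80389 = 231.600.
B = 255 by definition for t > 66.
Rounded: (224, 232, 255).
In hex: #E0E8FF.

#E0E8FF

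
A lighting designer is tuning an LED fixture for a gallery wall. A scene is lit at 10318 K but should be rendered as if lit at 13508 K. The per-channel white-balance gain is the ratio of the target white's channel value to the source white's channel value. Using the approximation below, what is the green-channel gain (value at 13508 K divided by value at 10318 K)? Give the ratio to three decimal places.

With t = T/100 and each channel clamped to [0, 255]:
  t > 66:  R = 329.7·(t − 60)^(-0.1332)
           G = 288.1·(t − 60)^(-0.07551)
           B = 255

At 10318 K (t = 103.18):
  G = 288.1·(103.18 − 60)^(-0.07551) = 288.1·43.18^(-0.07551) = 288.1·0.75252 = 216.802.
At 13508 K (t = 135.08):
  G = 288.1·(135.08 − 60)^(-0.07551) = 288.1·75.08^(-0.07551) = 288.1·0.72174 = 207.933.
Gain = 207.933 / 216.802 = 0.9591 → 0.959.

0.959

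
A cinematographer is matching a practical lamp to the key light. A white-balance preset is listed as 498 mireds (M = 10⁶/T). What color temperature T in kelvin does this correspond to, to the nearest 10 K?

T = 10⁶ / 498 = 2008.03 K → 2010 K.

2010 K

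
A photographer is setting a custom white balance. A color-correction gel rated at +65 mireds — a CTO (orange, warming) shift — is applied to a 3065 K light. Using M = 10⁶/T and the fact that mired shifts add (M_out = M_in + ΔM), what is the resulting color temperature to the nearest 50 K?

2550 K

M_in = 10⁶/3065 = 326.26 mireds.
M_out = 326.26 + (+65) = 391.26 mireds.
T_out = 10⁶/391.26 = 2555.8 K → 2550 K.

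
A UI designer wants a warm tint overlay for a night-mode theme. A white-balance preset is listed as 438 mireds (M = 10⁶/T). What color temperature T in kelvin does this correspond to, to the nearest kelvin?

2283 K

T = 10⁶ / 438 = 2283.11 K → 2283 K.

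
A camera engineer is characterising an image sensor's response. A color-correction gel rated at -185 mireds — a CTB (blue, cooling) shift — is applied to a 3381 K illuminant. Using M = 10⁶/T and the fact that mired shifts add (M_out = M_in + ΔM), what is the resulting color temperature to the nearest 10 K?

M_in = 10⁶/3381 = 295.77 mireds.
M_out = 295.77 + (-185) = 110.77 mireds.
T_out = 10⁶/110.77 = 9027.7 K → 9030 K.

9030 K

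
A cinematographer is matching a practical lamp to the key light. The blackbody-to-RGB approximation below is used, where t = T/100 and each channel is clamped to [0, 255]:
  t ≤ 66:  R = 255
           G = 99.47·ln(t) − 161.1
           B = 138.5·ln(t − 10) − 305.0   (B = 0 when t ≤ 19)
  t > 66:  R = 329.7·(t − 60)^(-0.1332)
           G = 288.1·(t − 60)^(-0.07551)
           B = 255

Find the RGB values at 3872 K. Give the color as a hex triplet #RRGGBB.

t = 3872/100 = 38.72; the t ≤ 66 branch applies.
R = 255 by definition for t ≤ 66.
G = 99.47·ln 38.72 − 161.1 = 99.47·3.6564 − 161.1 = 202.598.
B = 138.5·ln(38.72 − 10) − 305.0 = 138.5·ln 28.72 − 305.0 = 138.5·3.3576 − 305.0 = 160.027.
Rounded: (255, 203, 160).
In hex: #FFCBA0.

#FFCBA0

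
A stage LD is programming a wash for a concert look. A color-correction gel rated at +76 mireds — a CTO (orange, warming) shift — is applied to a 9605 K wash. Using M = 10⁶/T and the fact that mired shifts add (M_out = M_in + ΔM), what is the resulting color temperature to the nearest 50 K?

5550 K

M_in = 10⁶/9605 = 104.11 mireds.
M_out = 104.11 + (+76) = 180.11 mireds.
T_out = 10⁶/180.11 = 5552.1 K → 5550 K.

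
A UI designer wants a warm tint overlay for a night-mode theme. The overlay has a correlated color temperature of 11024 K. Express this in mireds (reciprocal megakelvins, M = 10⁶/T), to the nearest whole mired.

M = 10⁶ / 11024 = 90.711 → 91 mireds.

91 mireds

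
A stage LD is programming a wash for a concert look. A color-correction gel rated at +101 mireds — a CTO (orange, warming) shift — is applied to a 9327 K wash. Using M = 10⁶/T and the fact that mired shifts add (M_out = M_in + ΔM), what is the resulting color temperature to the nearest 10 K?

M_in = 10⁶/9327 = 107.22 mireds.
M_out = 107.22 + (+101) = 208.22 mireds.
T_out = 10⁶/208.22 = 4802.7 K → 4800 K.

4800 K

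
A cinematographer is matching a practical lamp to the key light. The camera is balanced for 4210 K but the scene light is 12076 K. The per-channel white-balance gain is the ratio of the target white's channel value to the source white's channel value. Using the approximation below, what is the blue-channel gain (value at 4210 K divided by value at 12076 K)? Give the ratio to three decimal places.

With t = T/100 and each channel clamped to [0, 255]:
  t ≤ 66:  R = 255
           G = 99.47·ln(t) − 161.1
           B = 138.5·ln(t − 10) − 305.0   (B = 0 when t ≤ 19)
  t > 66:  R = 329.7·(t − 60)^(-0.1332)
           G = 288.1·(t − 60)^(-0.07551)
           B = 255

0.688

At 12076 K (t = 120.76):
  B = 255 by definition for t > 66.
At 4210 K (t = 42.1):
  B = 138.5·ln(42.1 − 10) − 305.0 = 138.5·ln 32.1 − 305.0 = 138.5·3.4689 − 305.0 = 175.437.
Gain = 175.437 / 255.000 = 0.6880 → 0.688.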